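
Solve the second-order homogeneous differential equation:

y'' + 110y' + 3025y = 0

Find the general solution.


Characteristic equation: r² + 110r + 3025 = 0, i.e. (r + 55)² = 0.
Repeated root r = -55; include an x factor for the second linearly independent solution.
General solution: y = (C₁ + C₂x)e^(-55x).


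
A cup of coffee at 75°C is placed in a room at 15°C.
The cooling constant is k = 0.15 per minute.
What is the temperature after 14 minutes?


Newton's law: dT/dt = -k(T - T_a) has solution T(t) = T_a + (T₀ - T_a)e^(-kt).
Plug in T_a = 15, T₀ = 75, k = 0.15, t = 14: T(14) = 15 + (60)e^(-2.10) ≈ 22.3°C.


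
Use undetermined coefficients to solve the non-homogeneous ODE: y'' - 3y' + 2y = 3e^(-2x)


Characteristic roots of r² - 3r + 2 = 0 are 2, 1.
y_h = C₁e^(2x) + C₂e^(x).
Forcing exponent -2 is not a characteristic root; try y_p = Ae^(-2x).
Substitute: A·(4 + (-3)·-2 + (2)) = A·12 = 3, so A = 1/4.
General solution: y = C₁e^(2x) + C₂e^(x) + (1/4)e^(-2x).


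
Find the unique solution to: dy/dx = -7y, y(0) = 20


General solution of y' = -7y is y = Ce^(-7x).
Apply y(0) = 20: C = 20.
Particular solution: y = 20e^(-7x).


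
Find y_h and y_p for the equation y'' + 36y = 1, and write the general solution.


Homogeneous part: r² + 36 = 0 ⇒ r = ±6i, so y_h = C₁cos(6x) + C₂sin(6x).
Try constant y_p = A; plug in: 36A = 1 ⇒ A = 1/36.
General solution: y = C₁cos(6x) + C₂sin(6x) + 1/36.


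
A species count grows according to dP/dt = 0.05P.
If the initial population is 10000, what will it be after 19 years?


The ODE dP/dt = 0.05P has solution P(t) = P(0)e^(0.05t).
Substitute P(0) = 10000 and t = 19: P(19) = 10000 e^(0.95) ≈ 25857.


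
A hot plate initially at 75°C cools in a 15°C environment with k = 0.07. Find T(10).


Newton's law: dT/dt = -k(T - T_a) has solution T(t) = T_a + (T₀ - T_a)e^(-kt).
Plug in T_a = 15, T₀ = 75, k = 0.07, t = 10: T(10) = 15 + (60)e^(-0.70) ≈ 44.8°C.


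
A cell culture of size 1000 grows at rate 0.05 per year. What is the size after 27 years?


The ODE dP/dt = 0.05P has solution P(t) = P(0)e^(0.05t).
Substitute P(0) = 1000 and t = 27: P(27) = 1000 e^(1.35) ≈ 3857.


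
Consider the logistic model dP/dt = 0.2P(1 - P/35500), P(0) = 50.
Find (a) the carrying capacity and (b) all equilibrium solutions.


Logistic ODE dP/dt = 0.2P(1 - P/35500) has equilibria where dP/dt = 0, i.e. P = 0 or P = 35500.
The coefficient (1 - P/K) = 0 when P = K, identifying K = 35500 as the carrying capacity.
(a) K = 35500; (b) equilibria P = 0 and P = 35500.


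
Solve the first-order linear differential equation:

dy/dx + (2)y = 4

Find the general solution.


P(x) = 2, Q(x) = 4; integrating factor μ = e^(2x).
(μ y)' = 4e^(2x) ⇒ μ y = 2e^(2x) + C.
Divide by μ: y = 2 + Ce^(-2x).


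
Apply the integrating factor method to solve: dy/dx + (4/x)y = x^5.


P(x) = 4/x ⇒ μ = x^4.
(x^4 y)' = x^9 ⇒ x^4 y = x^10/(10) + C.
Solve for y: y = (1/10)x^6 + C/x^4.


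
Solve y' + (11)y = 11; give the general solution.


P(x) = 11, Q(x) = 11; integrating factor μ = e^(11x).
(μ y)' = 11e^(11x) ⇒ μ y = e^(11x) + C.
Divide by μ: y = 1 + Ce^(-11x).


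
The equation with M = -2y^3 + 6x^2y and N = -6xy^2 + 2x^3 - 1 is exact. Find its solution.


Check exactness: ∂M/∂y = -6y^2 + 6x^2 and ∂N/∂x = -6y^2 + 6x^2; equal, so the equation is exact.
Integrate M with respect to x (treating y as constant): ∫M dx = -2xy^3 + 2x^3y + h(y).
Differentiate w.r.t. y and set equal to N: the x-dependent terms already match, leaving h'(y) = -1. Integrate: h(y) = -y.
So F(x,y) = -2xy^3 + 2x^3y - y.
General solution: -2xy^3 + 2x^3y - y = C.


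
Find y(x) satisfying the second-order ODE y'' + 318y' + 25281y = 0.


Characteristic equation: r² + 318r + 25281 = 0, i.e. (r + 159)² = 0.
Repeated root r = -159; include an x factor for the second linearly independent solution.
General solution: y = (C₁ + C₂x)e^(-159x).


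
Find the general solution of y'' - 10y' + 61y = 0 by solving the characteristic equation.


Characteristic equation: r² - 10r + 61 = 0.
Discriminant is negative; roots r = 5 ± 6i (complex conjugate pair).
General solution uses e^(α x)(C₁ cos(β x) + C₂ sin(β x)): y = e^(5x)(C₁cos(6x) + C₂sin(6x)).


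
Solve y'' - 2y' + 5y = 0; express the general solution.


Characteristic equation: r² - 2r + 5 = 0.
Discriminant is negative; roots r = 1 ± 2i (complex conjugate pair).
General solution uses e^(α x)(C₁ cos(β x) + C₂ sin(β x)): y = e^(x)(C₁cos(2x) + C₂sin(2x)).


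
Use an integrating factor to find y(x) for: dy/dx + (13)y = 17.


P(x) = 13, Q(x) = 17; integrating factor μ = e^(13x).
(μ y)' = 17e^(13x) ⇒ μ y = (17/13)e^(13x) + C.
Divide by μ: y = 17/13 + Ce^(-13x).


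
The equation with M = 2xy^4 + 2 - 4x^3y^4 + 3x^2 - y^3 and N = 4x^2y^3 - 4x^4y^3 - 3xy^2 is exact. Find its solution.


Check exactness: ∂M/∂y = 8xy^3 - 16x^3y^3 - 3y^2 and ∂N/∂x = 8xy^3 - 16x^3y^3 - 3y^2; equal, so the equation is exact.
Integrate M with respect to x (treating y as constant): ∫M dx = x^2y^4 + 2x - x^4y^4 + x^3 - xy^3 + h(y).
Differentiate w.r.t. y and set equal to N: all terms match, so h'(y) = 0 and h is a constant absorbed into C.
General solution: x^2y^4 + 2x - x^4y^4 + x^3 - xy^3 = C.


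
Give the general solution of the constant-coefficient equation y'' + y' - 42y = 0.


Characteristic equation: r² + r - 42 = 0.
Factor: (r - 6)(r + 7) = 0 ⇒ r = 6, -7 (distinct real).
General solution: y = C₁e^(6x) + C₂e^(-7x).


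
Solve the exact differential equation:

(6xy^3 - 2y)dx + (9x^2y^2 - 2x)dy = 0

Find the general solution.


Check exactness: ∂M/∂y = 18xy^2 - 2 and ∂N/∂x = 18xy^2 - 2; equal, so the equation is exact.
Integrate M with respect to x (treating y as constant): ∫M dx = 3x^2y^3 - 2xy + h(y).
Differentiate w.r.t. y and set equal to N: all terms match, so h'(y) = 0 and h is a constant absorbed into C.
General solution: 3x^2y^3 - 2xy = C.


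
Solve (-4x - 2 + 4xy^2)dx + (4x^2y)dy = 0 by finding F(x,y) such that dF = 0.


Check exactness: ∂M/∂y = 8xy and ∂N/∂x = 8xy; equal, so the equation is exact.
Integrate M with respect to x (treating y as constant): ∫M dx = -2x^2 - 2x + 2x^2y^2 + h(y).
Differentiate w.r.t. y and set equal to N: all terms match, so h'(y) = 0 and h is a constant absorbed into C.
General solution: -2x^2 - 2x + 2x^2y^2 = C.


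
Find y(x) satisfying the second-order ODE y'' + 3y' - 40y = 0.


Characteristic equation: r² + 3r - 40 = 0.
Factor: (r + 8)(r - 5) = 0 ⇒ r = -8, 5 (distinct real).
General solution: y = C₁e^(-8x) + C₂e^(5x).


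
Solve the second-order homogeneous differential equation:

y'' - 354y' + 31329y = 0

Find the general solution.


Characteristic equation: r² - 354r + 31329 = 0, i.e. (r - 177)² = 0.
Repeated root r = 177; include an x factor for the second linearly independent solution.
General solution: y = (C₁ + C₂x)e^(177x).


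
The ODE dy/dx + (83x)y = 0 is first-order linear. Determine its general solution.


P(x) = 83x ⇒ μ = e^((83/2)x²).
Q(x) = 0 so μ y is constant: y = Ce^(-(83/2)x²).


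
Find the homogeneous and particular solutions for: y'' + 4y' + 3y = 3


Characteristic roots of r² + 4r + 3 = 0 are -3, -1.
y_h = C₁e^(-3x) + C₂e^(-x).
Forcing exponent 0 is not a characteristic root; try y_p = A.
Substitute: A·(0 + (4)·0 + (3)) = A·3 = 3, so A = 1.
General solution: y = C₁e^(-3x) + C₂e^(-x) + 1.


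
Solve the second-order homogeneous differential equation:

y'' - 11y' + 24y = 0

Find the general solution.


Characteristic equation: r² - 11r + 24 = 0.
Factor: (r - 8)(r - 3) = 0 ⇒ r = 8, 3 (distinct real).
General solution: y = C₁e^(8x) + C₂e^(3x).


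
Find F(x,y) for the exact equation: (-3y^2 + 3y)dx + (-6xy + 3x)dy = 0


Check exactness: ∂M/∂y = -6y + 3 and ∂N/∂x = -6y + 3; equal, so the equation is exact.
Integrate M with respect to x (treating y as constant): ∫M dx = -3xy^2 + 3xy + h(y).
Differentiate w.r.t. y and set equal to N: all terms match, so h'(y) = 0 and h is a constant absorbed into C.
General solution: -3xy^2 + 3xy = C.


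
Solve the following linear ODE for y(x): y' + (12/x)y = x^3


P(x) = 12/x ⇒ μ = x^12.
(x^12 y)' = x^15 ⇒ x^12 y = x^16/(16) + C.
Solve for y: y = (1/16)x^4 + C/x^12.


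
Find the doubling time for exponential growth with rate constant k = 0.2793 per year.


Exponential growth: P(t) = P₀ e^(0.2793t). Set P(t)/P₀ = 2: e^(0.2793t) = 2.
Solve: t = ln(2)/0.2793 ≈ 2.48 years.


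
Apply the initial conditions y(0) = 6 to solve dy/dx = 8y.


General solution of y' = 8y is y = Ce^(8x).
Apply y(0) = 6: C = 6.
Particular solution: y = 6e^(8x).


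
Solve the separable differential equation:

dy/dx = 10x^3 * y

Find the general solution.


Separate variables: dy/y = 10x^3 dx.
Integrate: ln|y| = (5/2)x^4 + C₀.
Exponentiate: y = Ce^((5/2)x^4).


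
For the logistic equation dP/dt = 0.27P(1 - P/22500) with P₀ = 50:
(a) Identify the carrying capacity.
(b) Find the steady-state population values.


Logistic ODE dP/dt = 0.27P(1 - P/22500) has equilibria where dP/dt = 0, i.e. P = 0 or P = 22500.
The coefficient (1 - P/K) = 0 when P = K, identifying K = 22500 as the carrying capacity.
(a) K = 22500; (b) equilibria P = 0 and P = 22500.


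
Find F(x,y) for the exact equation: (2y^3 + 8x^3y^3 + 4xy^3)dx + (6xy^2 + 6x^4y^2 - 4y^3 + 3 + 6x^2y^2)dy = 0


Check exactness: ∂M/∂y = 6y^2 + 24x^3y^2 + 12xy^2 and ∂N/∂x = 6y^2 + 24x^3y^2 + 12xy^2; equal, so the equation is exact.
Integrate M with respect to x (treating y as constant): ∫M dx = 2xy^3 + 2x^4y^3 + 2x^2y^3 + h(y).
Differentiate w.r.t. y and set equal to N: the x-dependent terms already match, leaving h'(y) = -4y^3 + 3. Integrate: h(y) = -y^4 + 3y.
So F(x,y) = 2xy^3 + 2x^4y^3 - y^4 + 3y + 2x^2y^3.
General solution: 2xy^3 + 2x^4y^3 - y^4 + 3y + 2x^2y^3 = C.


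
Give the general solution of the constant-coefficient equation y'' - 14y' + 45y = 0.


Characteristic equation: r² - 14r + 45 = 0.
Factor: (r - 5)(r - 9) = 0 ⇒ r = 5, 9 (distinct real).
General solution: y = C₁e^(5x) + C₂e^(9x).


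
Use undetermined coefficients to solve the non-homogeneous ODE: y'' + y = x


Homogeneous: r² + 1 = 0 ⇒ r = ±1i, y_h = C₁cos(x) + C₂sin(x).
Polynomial forcing; try y_p = Ax + B. Then y_p'' + 1 y_p = 1(Ax + B) = x, so B = 0 and A = 1.
General solution: y = C₁cos(x) + C₂sin(x) + x.


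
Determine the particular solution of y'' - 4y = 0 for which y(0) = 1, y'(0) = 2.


Characteristic roots of r² - 4 = 0 are 2, -2.
General solution y = c₁ e^(2x) + c₂ e^(-2x).
Apply y(0) = 1: c₁ + c₂ = 1. Apply y'(0) = 2: 2 c₁ - 2 c₂ = 2.
Solve: c₁ = 1, c₂ = 0.
Particular solution: y = e^(2x) + 0e^(-2x).


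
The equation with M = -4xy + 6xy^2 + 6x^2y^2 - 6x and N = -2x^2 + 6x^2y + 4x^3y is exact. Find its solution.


Check exactness: ∂M/∂y = -4x + 12xy + 12x^2y and ∂N/∂x = -4x + 12xy + 12x^2y; equal, so the equation is exact.
Integrate M with respect to x (treating y as constant): ∫M dx = -2x^2y + 3x^2y^2 + 2x^3y^2 - 3x^2 + h(y).
Differentiate w.r.t. y and set equal to N: all terms match, so h'(y) = 0 and h is a constant absorbed into C.
General solution: -2x^2y + 3x^2y^2 + 2x^3y^2 - 3x^2 = C.


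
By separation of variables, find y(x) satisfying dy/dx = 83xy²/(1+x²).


Separate: dy/y² = 83x/(1+x²) dx.
Integrate LHS: ∫ dy/y² = -1/y.
Integrate RHS via u = 1+x²: (83/2)ln(1+x²) + C.
Result: -1/y = (83/2)ln(1+x²) + C.


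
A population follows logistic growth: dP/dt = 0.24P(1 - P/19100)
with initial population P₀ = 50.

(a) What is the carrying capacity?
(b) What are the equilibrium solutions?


Logistic ODE dP/dt = 0.24P(1 - P/19100) has equilibria where dP/dt = 0, i.e. P = 0 or P = 19100.
The coefficient (1 - P/K) = 0 when P = K, identifying K = 19100 as the carrying capacity.
(a) K = 19100; (b) equilibria P = 0 and P = 19100.


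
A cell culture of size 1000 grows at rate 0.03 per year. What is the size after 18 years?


The ODE dP/dt = 0.03P has solution P(t) = P(0)e^(0.03t).
Substitute P(0) = 1000 and t = 18: P(18) = 1000 e^(0.54) ≈ 1716.


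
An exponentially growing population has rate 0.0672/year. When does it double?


Exponential growth: P(t) = P₀ e^(0.0672t). Set P(t)/P₀ = 2: e^(0.0672t) = 2.
Solve: t = ln(2)/0.0672 ≈ 10.31 years.


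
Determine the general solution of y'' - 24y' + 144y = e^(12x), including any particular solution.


Characteristic polynomial (r - 12)² = 0; repeated root r = 12.
y_h = (C₁ + C₂x)e^(12x). Forcing matches the repeated root (resonance), so try y_p = Ax² e^(12x).
Substitute and solve for A: 2A = 1, so A = 1/2.
General solution: y = (C₁ + C₂x + (1/2)x²)e^(12x).


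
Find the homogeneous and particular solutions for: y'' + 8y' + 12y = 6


Characteristic roots of r² + 8r + 12 = 0 are -2, -6.
y_h = C₁e^(-2x) + C₂e^(-6x).
Constant forcing; try y_p = A. Then 12A = 6 ⇒ A = 1/2.
General solution: y = C₁e^(-2x) + C₂e^(-6x) + 1/2.


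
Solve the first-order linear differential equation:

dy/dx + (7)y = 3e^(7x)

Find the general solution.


P(x) = 7 ⇒ μ = e^(7x).
(μ y)' = 3e^(14x) ⇒ μ y = (3/14)e^(14x) + C.
Divide by μ: y = (3/14)e^(7x) + Ce^(-7x).


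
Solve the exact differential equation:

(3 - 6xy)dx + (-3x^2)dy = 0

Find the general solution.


Check exactness: ∂M/∂y = -6x and ∂N/∂x = -6x; equal, so the equation is exact.
Integrate M with respect to x (treating y as constant): ∫M dx = 3x - 3x^2y + h(y).
Differentiate w.r.t. y and set equal to N: all terms match, so h'(y) = 0 and h is a constant absorbed into C.
General solution: 3x - 3x^2y = C.


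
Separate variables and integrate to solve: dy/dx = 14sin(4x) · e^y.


Separate: e^(-y) dy = 14sin(4x) dx.
Integrate: -e^(-y) = -(7/2)cos(4x) + C₀.
Rearrange: e^(-y) = (7/2)cos(4x) + C.


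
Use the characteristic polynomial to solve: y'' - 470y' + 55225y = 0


Characteristic equation: r² - 470r + 55225 = 0, i.e. (r - 235)² = 0.
Repeated root r = 235; include an x factor for the second linearly independent solution.
General solution: y = (C₁ + C₂x)e^(235x).


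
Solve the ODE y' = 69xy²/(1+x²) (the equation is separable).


Separate: dy/y² = 69x/(1+x²) dx.
Integrate LHS: ∫ dy/y² = -1/y.
Integrate RHS via u = 1+x²: (69/2)ln(1+x²) + C.
Result: -1/y = (69/2)ln(1+x²) + C.


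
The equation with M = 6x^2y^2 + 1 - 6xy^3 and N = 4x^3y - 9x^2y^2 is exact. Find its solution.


Check exactness: ∂M/∂y = 12x^2y - 18xy^2 and ∂N/∂x = 12x^2y - 18xy^2; equal, so the equation is exact.
Integrate M with respect to x (treating y as constant): ∫M dx = 2x^3y^2 + x - 3x^2y^3 + h(y).
Differentiate w.r.t. y and set equal to N: all terms match, so h'(y) = 0 and h is a constant absorbed into C.
General solution: 2x^3y^2 + x - 3x^2y^3 = C.


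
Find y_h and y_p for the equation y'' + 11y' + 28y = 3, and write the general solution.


Characteristic roots of r² + 11r + 28 = 0 are -4, -7.
y_h = C₁e^(-4x) + C₂e^(-7x).
Constant forcing; try y_p = A. Then 28A = 3 ⇒ A = 3/28.
General solution: y = C₁e^(-4x) + C₂e^(-7x) + 3/28.


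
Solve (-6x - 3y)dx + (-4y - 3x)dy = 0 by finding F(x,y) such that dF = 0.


Check exactness: ∂M/∂y = -3 and ∂N/∂x = -3; equal, so the equation is exact.
Integrate M with respect to x (treating y as constant): ∫M dx = -3x^2 - 3xy + h(y).
Differentiate w.r.t. y and set equal to N: the x-dependent terms already match, leaving h'(y) = -4y. Integrate: h(y) = -2y^2.
So F(x,y) = -3x^2 - 2y^2 - 3xy.
General solution: -3x^2 - 2y^2 - 3xy = C.


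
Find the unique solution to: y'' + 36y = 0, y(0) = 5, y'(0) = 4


Characteristic roots of r² + 36 = 0 are ±6i, so y = C₁cos(6x) + C₂sin(6x).
Apply y(0) = 5: C₁ = 5. Differentiate and apply y'(0) = 4: 6·C₂ = 4, so C₂ = 2/3.
Particular solution: y = 5cos(6x) + (2/3)sin(6x).


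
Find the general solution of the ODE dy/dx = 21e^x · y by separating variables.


Separate variables: dy/y = 21e^x dx.
Integrate: ln|y| = 21e^x + C₀.
Exponentiate: y = Ce^(21e^x).


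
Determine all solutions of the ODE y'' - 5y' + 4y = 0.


Characteristic equation: r² - 5r + 4 = 0.
Factor: (r - 4)(r - 1) = 0 ⇒ r = 4, 1 (distinct real).
General solution: y = C₁e^(4x) + C₂e^(x).


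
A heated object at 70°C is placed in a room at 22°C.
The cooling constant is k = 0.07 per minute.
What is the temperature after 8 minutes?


Newton's law: dT/dt = -k(T - T_a) has solution T(t) = T_a + (T₀ - T_a)e^(-kt).
Plug in T_a = 22, T₀ = 70, k = 0.07, t = 8: T(8) = 22 + (48)e^(-0.56) ≈ 49.4°C.


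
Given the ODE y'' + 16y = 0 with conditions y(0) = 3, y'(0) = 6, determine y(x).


Characteristic roots of r² + 16 = 0 are ±4i, so y = C₁cos(4x) + C₂sin(4x).
Apply y(0) = 3: C₁ = 3. Differentiate and apply y'(0) = 6: 4·C₂ = 6, so C₂ = 3/2.
Particular solution: y = 3cos(4x) + (3/2)sin(4x).


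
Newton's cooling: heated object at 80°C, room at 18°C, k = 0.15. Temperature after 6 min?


Newton's law: dT/dt = -k(T - T_a) has solution T(t) = T_a + (T₀ - T_a)e^(-kt).
Plug in T_a = 18, T₀ = 80, k = 0.15, t = 6: T(6) = 18 + (62)e^(-0.90) ≈ 43.2°C.


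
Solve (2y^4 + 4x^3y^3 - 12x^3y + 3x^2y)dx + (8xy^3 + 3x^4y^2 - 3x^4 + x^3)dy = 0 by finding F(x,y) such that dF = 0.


Check exactness: ∂M/∂y = 8y^3 + 12x^3y^2 - 12x^3 + 3x^2 and ∂N/∂x = 8y^3 + 12x^3y^2 - 12x^3 + 3x^2; equal, so the equation is exact.
Integrate M with respect to x (treating y as constant): ∫M dx = 2xy^4 + x^4y^3 - 3x^4y + x^3y + h(y).
Differentiate w.r.t. y and set equal to N: all terms match, so h'(y) = 0 and h is a constant absorbed into C.
General solution: 2xy^4 + x^4y^3 - 3x^4y + x^3y = C.


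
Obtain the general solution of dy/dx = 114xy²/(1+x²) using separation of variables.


Separate: dy/y² = 114x/(1+x²) dx.
Integrate LHS: ∫ dy/y² = -1/y.
Integrate RHS via u = 1+x²: 57ln(1+x²) + C.
Result: -1/y = 57ln(1+x²) + C.


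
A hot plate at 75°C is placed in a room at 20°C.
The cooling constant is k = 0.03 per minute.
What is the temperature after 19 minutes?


Newton's law: dT/dt = -k(T - T_a) has solution T(t) = T_a + (T₀ - T_a)e^(-kt).
Plug in T_a = 20, T₀ = 75, k = 0.03, t = 19: T(19) = 20 + (55)e^(-0.57) ≈ 51.1°C.


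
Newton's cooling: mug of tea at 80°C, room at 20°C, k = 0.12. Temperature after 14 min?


Newton's law: dT/dt = -k(T - T_a) has solution T(t) = T_a + (T₀ - T_a)e^(-kt).
Plug in T_a = 20, T₀ = 80, k = 0.12, t = 14: T(14) = 20 + (60)e^(-1.68) ≈ 31.2°C.


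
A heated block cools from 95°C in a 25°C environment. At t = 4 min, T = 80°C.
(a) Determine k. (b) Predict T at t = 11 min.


Newton's law: T(t) = T_a + (T₀ - T_a)e^(-kt).
(a) Use T(4) = 80: (80 - 25)/(95 - 25) = e^(-k·4), so k = -ln(0.786)/4 ≈ 0.0603.
(b) Apply k to t = 11: T(11) = 25 + (70)e^(-0.663) ≈ 61.1°C.


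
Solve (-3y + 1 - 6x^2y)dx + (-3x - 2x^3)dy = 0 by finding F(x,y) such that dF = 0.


Check exactness: ∂M/∂y = -3 - 6x^2 and ∂N/∂x = -3 - 6x^2; equal, so the equation is exact.
Integrate M with respect to x (treating y as constant): ∫M dx = -3xy + x - 2x^3y + h(y).
Differentiate w.r.t. y and set equal to N: all terms match, so h'(y) = 0 and h is a constant absorbed into C.
General solution: -3xy + x - 2x^3y = C.


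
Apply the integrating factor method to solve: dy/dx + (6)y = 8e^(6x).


P(x) = 6 ⇒ μ = e^(6x).
(μ y)' = 8e^(12x) ⇒ μ y = (8/12)e^(12x) + C.
Divide by μ: y = (2/3)e^(6x) + Ce^(-6x).


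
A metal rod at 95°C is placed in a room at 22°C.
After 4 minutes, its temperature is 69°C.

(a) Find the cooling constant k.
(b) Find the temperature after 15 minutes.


Newton's law: T(t) = T_a + (T₀ - T_a)e^(-kt).
(a) Use T(4) = 69: (69 - 22)/(95 - 22) = e^(-k·4), so k = -ln(0.644)/4 ≈ 0.1101.
(b) Apply k to t = 15: T(15) = 22 + (73)e^(-1.651) ≈ 36.0°C.


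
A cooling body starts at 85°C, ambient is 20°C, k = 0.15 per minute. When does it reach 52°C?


From T(t) = T_a + (T₀ - T_a)e^(-kt), set T(t) = 52:
(52 - 20) / (85 - 20) = e^(-0.15t), so t = -ln(0.492)/0.15 ≈ 4.7 minutes.


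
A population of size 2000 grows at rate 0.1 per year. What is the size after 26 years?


The ODE dP/dt = 0.1P has solution P(t) = P(0)e^(0.1t).
Substitute P(0) = 2000 and t = 26: P(26) = 2000 e^(2.60) ≈ 26927.


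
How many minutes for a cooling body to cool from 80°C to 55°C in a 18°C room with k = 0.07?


From T(t) = T_a + (T₀ - T_a)e^(-kt), set T(t) = 55:
(55 - 18) / (80 - 18) = e^(-0.07t), so t = -ln(0.597)/0.07 ≈ 7.4 minutes.


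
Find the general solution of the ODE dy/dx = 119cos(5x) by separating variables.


g(y) = 1, so integrate directly: y = ∫ 119cos(5x) dx = (119/5)sin(5x) + C.


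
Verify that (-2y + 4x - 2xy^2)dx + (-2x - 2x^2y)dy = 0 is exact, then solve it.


Check exactness: ∂M/∂y = -2 - 4xy and ∂N/∂x = -2 - 4xy; equal, so the equation is exact.
Integrate M with respect to x (treating y as constant): ∫M dx = -2xy + 2x^2 - x^2y^2 + h(y).
Differentiate w.r.t. y and set equal to N: all terms match, so h'(y) = 0 and h is a constant absorbed into C.
General solution: -2xy + 2x^2 - x^2y^2 = C.


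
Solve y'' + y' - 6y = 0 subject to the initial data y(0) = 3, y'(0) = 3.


Characteristic roots of r² + r - 6 = 0 are -3, 2.
General solution y = c₁ e^(-3x) + c₂ e^(2x).
Apply y(0) = 3: c₁ + c₂ = 3. Apply y'(0) = 3: -3 c₁ + 2 c₂ = 3.
Solve: c₁ = 3/5, c₂ = 12/5.
Particular solution: y = (3/5)e^(-3x) + (12/5)e^(2x).


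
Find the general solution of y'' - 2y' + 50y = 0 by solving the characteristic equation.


Characteristic equation: r² - 2r + 50 = 0.
Discriminant is negative; roots r = 1 ± 7i (complex conjugate pair).
General solution uses e^(α x)(C₁ cos(β x) + C₂ sin(β x)): y = e^(x)(C₁cos(7x) + C₂sin(7x)).


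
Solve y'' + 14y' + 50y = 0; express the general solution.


Characteristic equation: r² + 14r + 50 = 0.
Discriminant is negative; roots r = -7 ± 1i (complex conjugate pair).
General solution uses e^(α x)(C₁ cos(β x) + C₂ sin(β x)): y = e^(-7x)(C₁cos(x) + C₂sin(x)).


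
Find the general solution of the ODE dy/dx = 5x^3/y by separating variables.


Separate variables: y dy = 5x^3 dx.
Integrate both sides: y²/2 = (5/4)x^4 + C₀.
Multiply by 2: y² = (5/2)x^4 + C.


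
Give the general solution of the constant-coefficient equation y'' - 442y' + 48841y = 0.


Characteristic equation: r² - 442r + 48841 = 0, i.e. (r - 221)² = 0.
Repeated root r = 221; include an x factor for the second linearly independent solution.
General solution: y = (C₁ + C₂x)e^(221x).


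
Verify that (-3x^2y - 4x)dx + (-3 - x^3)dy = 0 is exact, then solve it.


Check exactness: ∂M/∂y = -3x^2 and ∂N/∂x = -3x^2; equal, so the equation is exact.
Integrate M with respect to x (treating y as constant): ∫M dx = -x^3y - 2x^2 + h(y).
Differentiate w.r.t. y and set equal to N: the x-dependent terms already match, leaving h'(y) = -3. Integrate: h(y) = -3y.
So F(x,y) = -3y - x^3y - 2x^2.
General solution: -3y - x^3y - 2x^2 = C.


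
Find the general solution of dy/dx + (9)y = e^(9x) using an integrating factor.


P(x) = 9 ⇒ μ = e^(9x).
(μ y)' = e^(18x) ⇒ μ y = (1/18)e^(18x) + C.
Divide by μ: y = (1/18)e^(9x) + Ce^(-9x).


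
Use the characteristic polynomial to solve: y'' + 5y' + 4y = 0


Characteristic equation: r² + 5r + 4 = 0.
Factor: (r + 4)(r + 1) = 0 ⇒ r = -4, -1 (distinct real).
General solution: y = C₁e^(-4x) + C₂e^(-x).


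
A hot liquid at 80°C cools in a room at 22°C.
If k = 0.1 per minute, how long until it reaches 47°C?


From T(t) = T_a + (T₀ - T_a)e^(-kt), set T(t) = 47:
(47 - 22) / (80 - 22) = e^(-0.1t), so t = -ln(0.431)/0.1 ≈ 8.4 minutes.


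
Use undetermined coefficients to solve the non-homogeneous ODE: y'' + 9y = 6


Homogeneous part: r² + 9 = 0 ⇒ r = ±3i, so y_h = C₁cos(3x) + C₂sin(3x).
Try constant y_p = A; plug in: 9A = 6 ⇒ A = 2/3.
General solution: y = C₁cos(3x) + C₂sin(3x) + 2/3.


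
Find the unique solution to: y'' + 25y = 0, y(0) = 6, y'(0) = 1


Characteristic roots of r² + 25 = 0 are ±5i, so y = C₁cos(5x) + C₂sin(5x).
Apply y(0) = 6: C₁ = 6. Differentiate and apply y'(0) = 1: 5·C₂ = 1, so C₂ = 1/5.
Particular solution: y = 6cos(5x) + (1/5)sin(5x).


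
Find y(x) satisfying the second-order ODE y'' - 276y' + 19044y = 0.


Characteristic equation: r² - 276r + 19044 = 0, i.e. (r - 138)² = 0.
Repeated root r = 138; include an x factor for the second linearly independent solution.
General solution: y = (C₁ + C₂x)e^(138x).


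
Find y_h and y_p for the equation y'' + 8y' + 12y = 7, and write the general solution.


Characteristic roots of r² + 8r + 12 = 0 are -2, -6.
y_h = C₁e^(-2x) + C₂e^(-6x).
Constant forcing; try y_p = A. Then 12A = 7 ⇒ A = 7/12.
General solution: y = C₁e^(-2x) + C₂e^(-6x) + 7/12.


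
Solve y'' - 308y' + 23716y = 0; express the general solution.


Characteristic equation: r² - 308r + 23716 = 0, i.e. (r - 154)² = 0.
Repeated root r = 154; include an x factor for the second linearly independent solution.
General solution: y = (C₁ + C₂x)e^(154x).


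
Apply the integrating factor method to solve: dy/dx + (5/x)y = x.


P(x) = 5/x ⇒ μ = x^5.
(x^5 y)' = x^5·x^1 = x^6.
Integrate: x^5 y = x^7/(7) + C.
Solve for y: y = (1/7)x^2 + C/x^5.


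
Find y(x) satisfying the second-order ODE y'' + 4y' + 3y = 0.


Characteristic equation: r² + 4r + 3 = 0.
Factor: (r + 3)(r + 1) = 0 ⇒ r = -3, -1 (distinct real).
General solution: y = C₁e^(-3x) + C₂e^(-x).


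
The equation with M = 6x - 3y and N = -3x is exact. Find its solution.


Check exactness: ∂M/∂y = -3 and ∂N/∂x = -3; equal, so the equation is exact.
Integrate M with respect to x (treating y as constant): ∫M dx = 3x^2 - 3xy + h(y).
Differentiate w.r.t. y and set equal to N: all terms match, so h'(y) = 0 and h is a constant absorbed into C.
General solution: 3x^2 - 3xy = C.


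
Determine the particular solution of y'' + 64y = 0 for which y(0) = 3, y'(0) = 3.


Characteristic roots of r² + 64 = 0 are ±8i, so y = C₁cos(8x) + C₂sin(8x).
Apply y(0) = 3: C₁ = 3. Differentiate and apply y'(0) = 3: 8·C₂ = 3, so C₂ = 3/8.
Particular solution: y = 3cos(8x) + (3/8)sin(8x).


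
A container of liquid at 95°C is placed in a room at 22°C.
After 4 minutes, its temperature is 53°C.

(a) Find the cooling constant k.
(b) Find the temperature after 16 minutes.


Newton's law: T(t) = T_a + (T₀ - T_a)e^(-kt).
(a) Use T(4) = 53: (53 - 22)/(95 - 22) = e^(-k·4), so k = -ln(0.425)/4 ≈ 0.2141.
(b) Apply k to t = 16: T(16) = 22 + (73)e^(-3.426) ≈ 24.4°C.


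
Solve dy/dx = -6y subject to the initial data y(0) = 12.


General solution of y' = -6y is y = Ce^(-6x).
Apply y(0) = 12: C = 12.
Particular solution: y = 12e^(-6x).


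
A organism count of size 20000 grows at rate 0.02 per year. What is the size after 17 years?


The ODE dP/dt = 0.02P has solution P(t) = P(0)e^(0.02t).
Substitute P(0) = 20000 and t = 17: P(17) = 20000 e^(0.34) ≈ 28099.


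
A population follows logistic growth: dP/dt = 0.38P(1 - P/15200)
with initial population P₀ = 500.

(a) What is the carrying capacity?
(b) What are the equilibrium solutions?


Logistic ODE dP/dt = 0.38P(1 - P/15200) has equilibria where dP/dt = 0, i.e. P = 0 or P = 15200.
The coefficient (1 - P/K) = 0 when P = K, identifying K = 15200 as the carrying capacity.
(a) K = 15200; (b) equilibria P = 0 and P = 15200.


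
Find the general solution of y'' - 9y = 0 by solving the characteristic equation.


Characteristic equation: r² - 9 = 0.
Factor: (r - 3)(r + 3) = 0 ⇒ r = 3, -3 (distinct real).
General solution: y = C₁e^(3x) + C₂e^(-3x).


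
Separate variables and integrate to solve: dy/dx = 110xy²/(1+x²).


Separate: dy/y² = 110x/(1+x²) dx.
Integrate LHS: ∫ dy/y² = -1/y.
Integrate RHS via u = 1+x²: 55ln(1+x²) + C.
Result: -1/y = 55ln(1+x²) + C.


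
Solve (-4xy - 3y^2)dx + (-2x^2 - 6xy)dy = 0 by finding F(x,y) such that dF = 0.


Check exactness: ∂M/∂y = -4x - 6y and ∂N/∂x = -4x - 6y; equal, so the equation is exact.
Integrate M with respect to x (treating y as constant): ∫M dx = -2x^2y - 3xy^2 + h(y).
Differentiate w.r.t. y and set equal to N: all terms match, so h'(y) = 0 and h is a constant absorbed into C.
General solution: -2x^2y - 3xy^2 = C.


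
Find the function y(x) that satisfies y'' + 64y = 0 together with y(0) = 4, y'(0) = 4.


Characteristic roots of r² + 64 = 0 are ±8i, so y = C₁cos(8x) + C₂sin(8x).
Apply y(0) = 4: C₁ = 4. Differentiate and apply y'(0) = 4: 8·C₂ = 4, so C₂ = 1/2.
Particular solution: y = 4cos(8x) + (1/2)sin(8x).


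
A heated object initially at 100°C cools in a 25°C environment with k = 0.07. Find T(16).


Newton's law: dT/dt = -k(T - T_a) has solution T(t) = T_a + (T₀ - T_a)e^(-kt).
Plug in T_a = 25, T₀ = 100, k = 0.07, t = 16: T(16) = 25 + (75)e^(-1.12) ≈ 49.5°C.


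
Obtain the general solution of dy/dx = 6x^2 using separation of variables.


Integrate both sides with respect to x: y = ∫ 6x^2 dx = 2x^3 + C.


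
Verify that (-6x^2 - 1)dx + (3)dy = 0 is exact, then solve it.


Check exactness: ∂M/∂y = 0 and ∂N/∂x = 0; equal, so the equation is exact.
Integrate M with respect to x (treating y as constant): ∫M dx = -2x^3 - x + h(y).
Differentiate w.r.t. y and set equal to N: the x-dependent terms already match, leaving h'(y) = 3. Integrate: h(y) = 3y.
So F(x,y) = -2x^3 - x + 3y.
General solution: -2x^3 - x + 3y = C.


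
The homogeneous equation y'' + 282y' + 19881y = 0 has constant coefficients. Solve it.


Characteristic equation: r² + 282r + 19881 = 0, i.e. (r + 141)² = 0.
Repeated root r = -141; include an x factor for the second linearly independent solution.
General solution: y = (C₁ + C₂x)e^(-141x).


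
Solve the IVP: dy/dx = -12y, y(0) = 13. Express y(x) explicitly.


General solution of y' = -12y is y = Ce^(-12x).
Apply y(0) = 13: C = 13.
Particular solution: y = 13e^(-12x).


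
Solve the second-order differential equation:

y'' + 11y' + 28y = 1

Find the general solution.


Characteristic roots of r² + 11r + 28 = 0 are -7, -4.
y_h = C₁e^(-7x) + C₂e^(-4x).
Constant forcing; try y_p = A. Then 28A = 1 ⇒ A = 1/28.
General solution: y = C₁e^(-7x) + C₂e^(-4x) + 1/28.


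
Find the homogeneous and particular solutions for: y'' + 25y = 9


Homogeneous part: r² + 25 = 0 ⇒ r = ±5i, so y_h = C₁cos(5x) + C₂sin(5x).
Try constant y_p = A; plug in: 25A = 9 ⇒ A = 9/25.
General solution: y = C₁cos(5x) + C₂sin(5x) + 9/25.


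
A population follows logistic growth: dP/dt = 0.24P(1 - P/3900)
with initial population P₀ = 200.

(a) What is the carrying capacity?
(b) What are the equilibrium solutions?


Logistic ODE dP/dt = 0.24P(1 - P/3900) has equilibria where dP/dt = 0, i.e. P = 0 or P = 3900.
The coefficient (1 - P/K) = 0 when P = K, identifying K = 3900 as the carrying capacity.
(a) K = 3900; (b) equilibria P = 0 and P = 3900.


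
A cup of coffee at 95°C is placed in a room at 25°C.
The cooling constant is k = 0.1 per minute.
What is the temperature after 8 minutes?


Newton's law: dT/dt = -k(T - T_a) has solution T(t) = T_a + (T₀ - T_a)e^(-kt).
Plug in T_a = 25, T₀ = 95, k = 0.1, t = 8: T(8) = 25 + (70)e^(-0.80) ≈ 56.5°C.


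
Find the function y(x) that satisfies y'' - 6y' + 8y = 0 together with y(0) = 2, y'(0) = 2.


Characteristic roots of r² - 6r + 8 = 0 are 2, 4.
General solution y = c₁ e^(2x) + c₂ e^(4x).
Apply y(0) = 2: c₁ + c₂ = 2. Apply y'(0) = 2: 2 c₁ + 4 c₂ = 2.
Solve: c₁ = 3, c₂ = -1.
Particular solution: y = 3e^(2x) - e^(4x).


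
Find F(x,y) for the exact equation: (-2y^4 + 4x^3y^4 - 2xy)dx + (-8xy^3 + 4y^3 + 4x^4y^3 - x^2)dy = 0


Check exactness: ∂M/∂y = -8y^3 + 16x^3y^3 - 2x and ∂N/∂x = -8y^3 + 16x^3y^3 - 2x; equal, so the equation is exact.
Integrate M with respect to x (treating y as constant): ∫M dx = -2xy^4 + x^4y^4 - x^2y + h(y).
Differentiate w.r.t. y and set equal to N: the x-dependent terms already match, leaving h'(y) = 4y^3. Integrate: h(y) = y^4.
So F(x,y) = -2xy^4 + y^4 + x^4y^4 - x^2y.
General solution: -2xy^4 + y^4 + x^4y^4 - x^2y = C.


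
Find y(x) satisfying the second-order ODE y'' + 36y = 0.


Characteristic equation: r² + 36 = 0.
Discriminant is negative; roots r = 0 ± 6i (complex conjugate pair).
General solution uses e^(α x)(C₁ cos(β x) + C₂ sin(β x)): y = C₁cos(6x) + C₂sin(6x).


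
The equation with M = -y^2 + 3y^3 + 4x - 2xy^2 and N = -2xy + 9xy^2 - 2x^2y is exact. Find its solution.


Check exactness: ∂M/∂y = -2y + 9y^2 - 4xy and ∂N/∂x = -2y + 9y^2 - 4xy; equal, so the equation is exact.
Integrate M with respect to x (treating y as constant): ∫M dx = -xy^2 + 3xy^3 + 2x^2 - x^2y^2 + h(y).
Differentiate w.r.t. y and set equal to N: all terms match, so h'(y) = 0 and h is a constant absorbed into C.
General solution: -xy^2 + 3xy^3 + 2x^2 - x^2y^2 = C.


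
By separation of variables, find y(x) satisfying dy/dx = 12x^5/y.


Separate variables: y dy = 12x^5 dx.
Integrate both sides: y²/2 = 2x^6 + C₀.
Multiply by 2: y² = 4x^6 + C.


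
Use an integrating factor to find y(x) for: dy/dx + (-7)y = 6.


P(x) = -7 ⇒ μ = e^(-7x).
(μ y)' = 6e^(-7x) ⇒ μ y = -(6/7)e^(-7x) + C.
Divide by μ: y = -6/7 + Ce^(7x).


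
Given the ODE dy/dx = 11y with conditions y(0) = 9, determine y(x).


General solution of y' = 11y is y = Ce^(11x).
Apply y(0) = 9: C = 9.
Particular solution: y = 9e^(11x).


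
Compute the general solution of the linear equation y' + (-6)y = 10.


P(x) = -6 ⇒ μ = e^(-6x).
(μ y)' = 10e^(-6x) ⇒ μ y = -(5/3)e^(-6x) + C.
Divide by μ: y = -5/3 + Ce^(6x).


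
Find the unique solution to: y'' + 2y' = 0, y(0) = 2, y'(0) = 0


Characteristic roots of r² + 2r = 0 are -2, 0.
General solution y = c₁ e^(-2x) + c₂.
Apply y(0) = 2: c₁ + c₂ = 2. Apply y'(0) = 0: -2 c₁ + 0 c₂ = 0.
Solve: c₁ = 0, c₂ = 2.
Particular solution: y = 0e^(-2x) + 2.


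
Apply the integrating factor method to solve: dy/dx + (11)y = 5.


P(x) = 11, Q(x) = 5; integrating factor μ = e^(11x).
(μ y)' = 5e^(11x) ⇒ μ y = (5/11)e^(11x) + C.
Divide by μ: y = 5/11 + Ce^(-11x).


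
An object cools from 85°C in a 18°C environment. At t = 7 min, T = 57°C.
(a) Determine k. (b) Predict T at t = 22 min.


Newton's law: T(t) = T_a + (T₀ - T_a)e^(-kt).
(a) Use T(7) = 57: (57 - 18)/(85 - 18) = e^(-k·7), so k = -ln(0.582)/7 ≈ 0.0773.
(b) Apply k to t = 22: T(22) = 18 + (67)e^(-1.701) ≈ 30.2°C.


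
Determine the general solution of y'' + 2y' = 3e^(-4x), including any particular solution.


Characteristic roots of r² + 2r = 0 are 0, -2.
y_h = C₁ + C₂e^(-2x).
Forcing exponent -4 is not a characteristic root; try y_p = Ae^(-4x).
Substitute: A·(16 + (2)·-4 + (0)) = A·8 = 3, so A = 3/8.
General solution: y = C₁ + C₂e^(-2x) + (3/8)e^(-4x).


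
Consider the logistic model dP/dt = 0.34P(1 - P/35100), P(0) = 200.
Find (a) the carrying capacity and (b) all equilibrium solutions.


Logistic ODE dP/dt = 0.34P(1 - P/35100) has equilibria where dP/dt = 0, i.e. P = 0 or P = 35100.
The coefficient (1 - P/K) = 0 when P = K, identifying K = 35100 as the carrying capacity.
(a) K = 35100; (b) equilibria P = 0 and P = 35100.


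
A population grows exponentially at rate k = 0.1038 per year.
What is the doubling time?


Exponential growth: P(t) = P₀ e^(0.1038t). Set P(t)/P₀ = 2: e^(0.1038t) = 2.
Solve: t = ln(2)/0.1038 ≈ 6.68 years.


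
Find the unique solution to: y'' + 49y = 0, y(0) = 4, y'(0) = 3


Characteristic roots of r² + 49 = 0 are ±7i, so y = C₁cos(7x) + C₂sin(7x).
Apply y(0) = 4: C₁ = 4. Differentiate and apply y'(0) = 3: 7·C₂ = 3, so C₂ = 3/7.
Particular solution: y = 4cos(7x) + (3/7)sin(7x).


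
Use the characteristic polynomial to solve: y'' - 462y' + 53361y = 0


Characteristic equation: r² - 462r + 53361 = 0, i.e. (r - 231)² = 0.
Repeated root r = 231; include an x factor for the second linearly independent solution.
General solution: y = (C₁ + C₂x)e^(231x).


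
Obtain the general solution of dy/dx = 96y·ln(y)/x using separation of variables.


Separate: dy/[y ln(y)] = 96 dx/x.
Substitute u = ln(y): du/u = 96 dx/x.
Integrate: ln|ln(y)| = 96ln|x| + C₀, hence ln(y) = C·x^96.


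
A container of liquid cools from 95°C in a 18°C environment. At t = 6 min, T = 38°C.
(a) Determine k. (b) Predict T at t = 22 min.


Newton's law: T(t) = T_a + (T₀ - T_a)e^(-kt).
(a) Use T(6) = 38: (38 - 18)/(95 - 18) = e^(-k·6), so k = -ln(0.260)/6 ≈ 0.2247.
(b) Apply k to t = 22: T(22) = 18 + (77)e^(-4.943) ≈ 18.5°C.


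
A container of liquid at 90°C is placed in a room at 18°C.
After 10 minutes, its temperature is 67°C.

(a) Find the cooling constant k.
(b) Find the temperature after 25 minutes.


Newton's law: T(t) = T_a + (T₀ - T_a)e^(-kt).
(a) Use T(10) = 67: (67 - 18)/(90 - 18) = e^(-k·10), so k = -ln(0.681)/10 ≈ 0.0385.
(b) Apply k to t = 25: T(25) = 18 + (72)e^(-0.962) ≈ 45.5°C.


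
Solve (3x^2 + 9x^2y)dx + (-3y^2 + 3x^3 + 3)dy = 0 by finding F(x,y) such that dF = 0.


Check exactness: ∂M/∂y = 9x^2 and ∂N/∂x = 9x^2; equal, so the equation is exact.
Integrate M with respect to x (treating y as constant): ∫M dx = x^3 + 3x^3y + h(y).
Differentiate w.r.t. y and set equal to N: the x-dependent terms already match, leaving h'(y) = -3y^2 + 3. Integrate: h(y) = -y^3 + 3y.
So F(x,y) = x^3 - y^3 + 3x^3y + 3y.
General solution: x^3 - y^3 + 3x^3y + 3y = C.


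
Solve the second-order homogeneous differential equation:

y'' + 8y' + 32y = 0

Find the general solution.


Characteristic equation: r² + 8r + 32 = 0.
Discriminant is negative; roots r = -4 ± 4i (complex conjugate pair).
General solution uses e^(α x)(C₁ cos(β x) + C₂ sin(β x)): y = e^(-4x)(C₁cos(4x) + C₂sin(4x)).


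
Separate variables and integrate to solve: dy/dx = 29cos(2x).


g(y) = 1, so integrate directly: y = ∫ 29cos(2x) dx = (29/2)sin(2x) + C.


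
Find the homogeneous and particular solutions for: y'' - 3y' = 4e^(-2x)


Characteristic roots of r² - 3r = 0 are 0, 3.
y_h = C₁ + C₂e^(3x).
Forcing exponent -2 is not a characteristic root; try y_p = Ae^(-2x).
Substitute: A·(4 + (-3)·-2 + (0)) = A·10 = 4, so A = 2/5.
General solution: y = C₁ + C₂e^(3x) + (2/5)e^(-2x).


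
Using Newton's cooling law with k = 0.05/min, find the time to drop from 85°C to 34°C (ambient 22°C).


From T(t) = T_a + (T₀ - T_a)e^(-kt), set T(t) = 34:
(34 - 22) / (85 - 22) = e^(-0.05t), so t = -ln(0.190)/0.05 ≈ 33.2 minutes.


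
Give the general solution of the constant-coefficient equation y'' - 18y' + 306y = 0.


Characteristic equation: r² - 18r + 306 = 0.
Discriminant is negative; roots r = 9 ± 15i (complex conjugate pair).
General solution uses e^(α x)(C₁ cos(β x) + C₂ sin(β x)): y = e^(9x)(C₁cos(15x) + C₂sin(15x)).


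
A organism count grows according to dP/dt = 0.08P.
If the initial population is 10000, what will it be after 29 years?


The ODE dP/dt = 0.08P has solution P(t) = P(0)e^(0.08t).
Substitute P(0) = 10000 and t = 29: P(29) = 10000 e^(2.32) ≈ 101757.


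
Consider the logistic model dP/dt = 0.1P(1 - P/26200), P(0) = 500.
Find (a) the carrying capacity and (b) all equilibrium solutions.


Logistic ODE dP/dt = 0.1P(1 - P/26200) has equilibria where dP/dt = 0, i.e. P = 0 or P = 26200.
The coefficient (1 - P/K) = 0 when P = K, identifying K = 26200 as the carrying capacity.
(a) K = 26200; (b) equilibria P = 0 and P = 26200.
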